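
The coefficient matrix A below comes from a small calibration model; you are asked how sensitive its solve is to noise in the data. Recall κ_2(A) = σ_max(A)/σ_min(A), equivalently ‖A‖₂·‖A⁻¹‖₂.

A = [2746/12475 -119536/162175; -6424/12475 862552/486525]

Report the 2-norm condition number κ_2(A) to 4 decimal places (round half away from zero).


AᵀA = [48808292/155625625 -501982432/466876875; -501982432/466876875 5163287872/1400630625]; tr = 8964100/2241009, det = 256/2241009
eigenvalues of AᵀA: λ = (tr ± √(tr²−4·det))/2 = 4, 64/2241009
κ = σ_max/σ_min = 2/(8/1497) = 374.2500

374.2500


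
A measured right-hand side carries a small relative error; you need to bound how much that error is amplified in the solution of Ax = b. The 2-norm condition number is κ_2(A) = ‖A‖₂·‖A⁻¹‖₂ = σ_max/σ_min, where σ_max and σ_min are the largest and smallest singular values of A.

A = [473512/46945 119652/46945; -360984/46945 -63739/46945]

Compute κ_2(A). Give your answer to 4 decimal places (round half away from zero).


28.6250

form AᵀA = [14180922496/88153321 3186616680/88153321; 3186616680/88153321 735170449/88153321] with trace 8873345/52441 and determinant 1827904/52441
solving λ² − 8873345/52441·λ + 1827904/52441 = 0 gives λ = 169, 10816/52441
κ = σ_max/σ_min = 13/(104/229) = 28.6250


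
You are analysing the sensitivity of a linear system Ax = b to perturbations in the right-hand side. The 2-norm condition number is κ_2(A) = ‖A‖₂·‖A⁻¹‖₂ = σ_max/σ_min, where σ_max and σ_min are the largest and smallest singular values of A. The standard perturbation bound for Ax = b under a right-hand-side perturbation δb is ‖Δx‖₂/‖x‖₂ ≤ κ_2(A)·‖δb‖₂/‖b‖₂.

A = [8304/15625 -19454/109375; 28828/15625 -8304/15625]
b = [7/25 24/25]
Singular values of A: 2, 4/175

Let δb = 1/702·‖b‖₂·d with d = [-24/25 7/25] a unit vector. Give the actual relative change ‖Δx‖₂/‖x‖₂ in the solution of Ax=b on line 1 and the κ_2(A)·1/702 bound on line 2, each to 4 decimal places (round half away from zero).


0.1246
0.1246

largest singular value 2, smallest 4/175
condition number: 2 ÷ (4/175) = 87.5000
bound on ‖Δx‖/‖x‖: κ·ε = 87.5000·1/702 = 0.1246
solve Ax = b  →  x = [0.4800 -0.1400]
‖b‖₂ = 1.0000 and ‖x‖₂ = 0.5000
Δx = A⁻¹·δb where δb = 1/702·1.0000·d; ‖Δx‖ = 0.0623
relative error = 0.1246
so the bound is sharp here: realised error equals the bound


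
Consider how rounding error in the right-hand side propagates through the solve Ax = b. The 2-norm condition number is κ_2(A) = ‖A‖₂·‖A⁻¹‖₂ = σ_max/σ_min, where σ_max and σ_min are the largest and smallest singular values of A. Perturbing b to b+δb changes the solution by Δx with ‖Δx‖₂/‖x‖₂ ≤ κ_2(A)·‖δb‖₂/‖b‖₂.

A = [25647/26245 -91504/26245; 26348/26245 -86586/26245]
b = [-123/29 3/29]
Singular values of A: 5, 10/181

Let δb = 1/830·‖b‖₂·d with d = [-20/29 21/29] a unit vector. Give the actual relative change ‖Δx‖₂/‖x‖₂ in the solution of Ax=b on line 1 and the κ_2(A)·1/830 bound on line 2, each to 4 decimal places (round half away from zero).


from the listed singular values, σ₁ = 5, σ_n = 10/181
κ_2(A) = 5 / (10/181) = 90.5000
worst-case relative error ≤ 90.5000 × 1/830 = 0.1090
solve Ax = b  →  x = [51.9600 15.7800]
‖b‖ = 4.2426, ‖x‖ = 54.3033
re-solving with b+δb shifts x by Δx of norm 0.0925
realised ‖Δx‖/‖x‖ = 0.0017
so the bound overstates the realised error by a factor of ≈ 63.9971 (computed from the unrounded values)

0.0017
0.1090


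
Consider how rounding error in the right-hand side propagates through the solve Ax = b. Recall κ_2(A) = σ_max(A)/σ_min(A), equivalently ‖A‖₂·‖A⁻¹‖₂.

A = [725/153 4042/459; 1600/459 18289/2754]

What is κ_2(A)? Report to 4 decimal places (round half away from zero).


202.5000

form AᵀA = [7290625/210681 41005250/632043; 41005250/632043 922647025/7584516] with trace 4100725/26244 and determinant 15625/26244
λ_max, λ_min = (4100725/26244 ± √16814305275625/688747536)/2 = 625/4, 25/6561
κ = σ_max/σ_min = (25/2)/(5/81) = 202.5000


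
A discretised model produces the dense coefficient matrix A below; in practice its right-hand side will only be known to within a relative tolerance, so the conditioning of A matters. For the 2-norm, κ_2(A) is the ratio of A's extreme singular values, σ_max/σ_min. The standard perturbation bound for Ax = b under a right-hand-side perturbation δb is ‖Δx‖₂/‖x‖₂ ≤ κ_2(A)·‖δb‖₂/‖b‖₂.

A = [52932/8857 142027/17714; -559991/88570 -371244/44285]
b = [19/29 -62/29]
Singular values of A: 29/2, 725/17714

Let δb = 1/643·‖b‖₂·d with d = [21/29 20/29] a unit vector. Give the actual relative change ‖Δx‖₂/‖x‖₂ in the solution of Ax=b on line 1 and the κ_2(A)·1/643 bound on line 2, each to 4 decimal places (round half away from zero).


0.0035
0.5510

largest singular value 29/2, smallest 725/17714
κ = σ_max/σ_min = (29/2)/(725/17714) = 354.2800
worst-case relative error ≤ 354.2800 × 1/643 = 0.5510
solve Ax = b  →  x = [19.6292 -14.5495]
2-norm of b is 2.2361; of x, 24.4335
Δx = A⁻¹·δb where δb = 1/643·2.2361·d; ‖Δx‖ = 0.0850
relative error = 0.0035
tightness: 0.0035 against a bound of 0.5510 (unrounded ratio ≈ 0.0063)


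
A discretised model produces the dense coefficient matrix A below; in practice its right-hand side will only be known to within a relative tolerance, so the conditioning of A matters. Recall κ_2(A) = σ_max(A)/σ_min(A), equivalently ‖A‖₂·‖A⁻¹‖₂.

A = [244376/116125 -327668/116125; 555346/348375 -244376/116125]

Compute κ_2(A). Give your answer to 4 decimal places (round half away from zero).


AᵀA = [33835433764/4854605625 -15037432784/1618201875; -15037432784/1618201875 6683437904/539400625]; tr = 3759454996/194184225, det = 937024/194184225
char-poly roots: 484/25 and 1936/7767369
κ_2(A) = √(λ_max/λ_min) = √((484/25) / (1936/7767369)) = 278.7000

278.7000


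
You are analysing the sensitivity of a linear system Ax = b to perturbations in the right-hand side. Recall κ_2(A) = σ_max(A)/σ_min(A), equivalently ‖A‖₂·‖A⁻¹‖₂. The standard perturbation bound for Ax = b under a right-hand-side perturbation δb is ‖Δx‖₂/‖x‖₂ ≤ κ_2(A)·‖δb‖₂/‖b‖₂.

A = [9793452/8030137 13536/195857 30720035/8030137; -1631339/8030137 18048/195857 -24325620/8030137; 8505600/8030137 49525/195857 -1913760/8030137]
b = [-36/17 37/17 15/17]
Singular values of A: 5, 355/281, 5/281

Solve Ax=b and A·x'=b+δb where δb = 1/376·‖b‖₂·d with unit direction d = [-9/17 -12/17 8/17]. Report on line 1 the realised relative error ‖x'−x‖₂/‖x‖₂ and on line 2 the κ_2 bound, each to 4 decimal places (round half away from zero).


0.4759
0.7473

σ_max = 5, σ_min = 5/281
κ_2(A) = 5 / (5/281) = 281.0000
bound on ‖Δx‖/‖x‖: κ·ε = 281.0000·1/376 = 0.7473
solve Ax = b  →  x = [0.6217 0.1738 -0.7549]
2-norm of b is 3.1623; of x, 0.9933
δb = ε·‖b‖·d = [-0.0045 -0.0059 0.0040]; solving A·Δx = δb gives ‖Δx‖ = 0.4727
relative error = 0.4759
tightness: 0.4759 against a bound of 0.7473 (unrounded ratio ≈ 0.6368)


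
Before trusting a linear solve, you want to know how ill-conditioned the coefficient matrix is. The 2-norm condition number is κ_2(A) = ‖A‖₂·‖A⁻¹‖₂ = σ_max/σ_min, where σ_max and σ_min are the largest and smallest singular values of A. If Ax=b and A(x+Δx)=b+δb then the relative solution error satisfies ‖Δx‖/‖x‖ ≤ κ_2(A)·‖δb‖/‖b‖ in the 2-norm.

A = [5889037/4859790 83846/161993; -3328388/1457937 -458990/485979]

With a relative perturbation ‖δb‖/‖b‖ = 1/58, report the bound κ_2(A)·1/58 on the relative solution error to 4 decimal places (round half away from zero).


AᵀA = [4913299235089/735494912100 34119235031/12258248535; 34119235031/12258248535 947900296/817216569]; tr = 34120766281/4352040900, det = 60025/43520409
λ_max, λ_min = (34120766281/4352040900 ± √1164122199100617570961/18940259995272810000)/2 = 196/25, 30625/174081636
σ_max=√(196/25)=(14/5), σ_min=√(30625/174081636)=(175/13194) → κ = 211.1040
bound on ‖Δx‖/‖x‖: κ·ε = 211.1040·1/58 = 3.6397

3.6397


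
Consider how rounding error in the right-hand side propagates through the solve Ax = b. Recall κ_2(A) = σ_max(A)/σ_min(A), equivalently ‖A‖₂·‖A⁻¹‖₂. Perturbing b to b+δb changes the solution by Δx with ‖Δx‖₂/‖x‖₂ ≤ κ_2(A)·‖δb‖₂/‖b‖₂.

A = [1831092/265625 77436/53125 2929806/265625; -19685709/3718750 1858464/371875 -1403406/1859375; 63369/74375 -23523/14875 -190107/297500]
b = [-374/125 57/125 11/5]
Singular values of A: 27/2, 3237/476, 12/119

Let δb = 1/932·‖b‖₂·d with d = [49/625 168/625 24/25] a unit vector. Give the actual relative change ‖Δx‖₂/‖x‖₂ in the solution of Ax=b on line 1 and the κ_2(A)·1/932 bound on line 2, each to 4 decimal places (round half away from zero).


0.0020
0.1436

σ_max = 27/2, σ_min = 12/119
κ = σ_max/σ_min = (27/2)/(12/119) = 133.8750
κ_2(A)·‖δb‖/‖b‖ = 0.1436
solve Ax = b  →  x = [-12.7561 -12.0176 9.2893]
2-norm of b is 3.7417; of x, 19.8351
re-solving with b+δb shifts x by Δx of norm 0.0398
relative error = 0.0020
tightness: 0.0020 against a bound of 0.1436 (unrounded ratio ≈ 0.0140)


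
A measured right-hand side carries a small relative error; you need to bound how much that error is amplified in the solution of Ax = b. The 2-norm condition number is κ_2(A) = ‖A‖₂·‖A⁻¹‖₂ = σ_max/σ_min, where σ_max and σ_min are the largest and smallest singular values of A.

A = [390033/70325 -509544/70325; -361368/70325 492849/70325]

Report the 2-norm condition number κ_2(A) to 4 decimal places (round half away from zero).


M = AᵀA = [336162393/5880625 -448084224/5880625; -448084224/5880625 597544857/5880625]. tr(M)=7469658/47045, det(M)=15752961/5880625
eigenvalues of AᵀA: λ = (tr ± √(tr²−4·det))/2 = 3969/25, 3969/235225
κ_2(A) = √(λ_max/λ_min) = √((3969/25) / (3969/235225)) = 97.0000

97.0000


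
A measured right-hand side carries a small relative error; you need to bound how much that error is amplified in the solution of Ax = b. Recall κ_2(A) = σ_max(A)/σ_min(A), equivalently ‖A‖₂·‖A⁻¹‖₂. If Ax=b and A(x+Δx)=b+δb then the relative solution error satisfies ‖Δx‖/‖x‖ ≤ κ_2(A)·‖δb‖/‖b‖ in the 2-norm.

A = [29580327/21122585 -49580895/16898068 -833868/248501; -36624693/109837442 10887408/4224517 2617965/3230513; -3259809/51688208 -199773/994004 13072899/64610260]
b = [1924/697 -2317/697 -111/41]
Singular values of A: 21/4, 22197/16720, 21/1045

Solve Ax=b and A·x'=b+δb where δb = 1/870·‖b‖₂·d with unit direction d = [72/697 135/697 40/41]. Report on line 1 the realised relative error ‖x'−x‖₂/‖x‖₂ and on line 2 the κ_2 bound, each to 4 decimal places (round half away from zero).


0.0020
0.3003

largest singular value 21/4, smallest 21/1045
κ_2(A) = (21/4) / (21/1045) = 261.2500
worst-case relative error ≤ 261.2500 × 1/870 = 0.3003
solve Ax = b  →  x = [-137.8099 -1.0712 -57.3991]
2-norm of b is 5.0990; of x, 149.2896
Δx = A⁻¹·δb where δb = 1/870·5.0990·d; ‖Δx‖ = 0.2917
relative error = 0.0020
tightness: 0.0020 against a bound of 0.3003 (unrounded ratio ≈ 0.0065)


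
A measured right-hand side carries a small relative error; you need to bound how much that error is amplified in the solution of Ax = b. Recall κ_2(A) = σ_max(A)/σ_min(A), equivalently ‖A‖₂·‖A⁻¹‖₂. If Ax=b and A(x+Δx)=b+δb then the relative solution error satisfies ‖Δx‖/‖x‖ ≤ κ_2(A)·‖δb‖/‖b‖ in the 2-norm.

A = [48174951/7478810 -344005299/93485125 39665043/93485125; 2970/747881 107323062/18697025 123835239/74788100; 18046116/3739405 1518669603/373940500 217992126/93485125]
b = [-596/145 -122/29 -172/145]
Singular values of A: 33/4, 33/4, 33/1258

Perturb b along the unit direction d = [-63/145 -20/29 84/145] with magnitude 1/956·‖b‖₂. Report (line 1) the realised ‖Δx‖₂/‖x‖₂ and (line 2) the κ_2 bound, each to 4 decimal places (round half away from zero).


from the listed singular values, σ₁ = 33/4, σ_n = 33/1258
κ = σ_max/σ_min = (33/4)/(33/1258) = 314.5000
worst-case relative error ≤ 314.5000 × 1/956 = 0.3290
solve Ax = b  →  x = [-33.9453 -41.8573 142.6450]
‖b‖₂ = 6.0000 and ‖x‖₂ = 152.4858
re-solving with b+δb shifts x by Δx of norm 0.2393
realised ‖Δx‖/‖x‖ = 0.0016
realised/bound (from unrounded values) ≈ 0.0048

0.0016
0.3290


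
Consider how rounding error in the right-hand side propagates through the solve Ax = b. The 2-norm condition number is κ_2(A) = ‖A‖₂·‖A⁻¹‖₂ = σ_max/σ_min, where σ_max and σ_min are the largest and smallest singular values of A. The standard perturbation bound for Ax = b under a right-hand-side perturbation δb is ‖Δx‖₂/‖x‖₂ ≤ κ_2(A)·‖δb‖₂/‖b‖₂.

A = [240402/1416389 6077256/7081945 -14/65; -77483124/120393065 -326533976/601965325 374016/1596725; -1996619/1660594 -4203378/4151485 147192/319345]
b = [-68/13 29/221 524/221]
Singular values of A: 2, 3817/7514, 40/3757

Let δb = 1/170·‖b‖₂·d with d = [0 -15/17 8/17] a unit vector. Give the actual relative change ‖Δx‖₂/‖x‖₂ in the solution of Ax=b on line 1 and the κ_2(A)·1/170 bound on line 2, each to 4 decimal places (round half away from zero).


0.0337
1.1050

σ_max = 2, σ_min = 40/3757
κ_2(A) = 2 / (40/3757) = 187.8500
κ_2(A)·‖δb‖/‖b‖ = 1.1050
solve Ax = b  →  x = [22.5151 12.2232 90.7280]
‖b‖₂ = 5.7446 and ‖x‖₂ = 94.2757
re-solving with b+δb shifts x by Δx of norm 3.1739
relative error = 0.0337
realised/bound (from unrounded values) ≈ 0.0305


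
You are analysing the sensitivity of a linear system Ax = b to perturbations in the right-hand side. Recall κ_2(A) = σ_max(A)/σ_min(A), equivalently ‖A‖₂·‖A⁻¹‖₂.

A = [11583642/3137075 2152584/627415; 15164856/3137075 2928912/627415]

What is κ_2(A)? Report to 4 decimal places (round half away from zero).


108.1750

AᵀA = [14566144779396/393649582225 2774051645904/78729916445; 2774051645904/78729916445 528485735232/15745983289]; tr = 33030069156/468073225, det = 199148544/468073225
eigenvalues of AᵀA: λ = (tr ± √(tr²−4·det))/2 = 1764/25, 112896/18722929
so κ_2 = √((1764/25) / (112896/18722929)) = 108.1750


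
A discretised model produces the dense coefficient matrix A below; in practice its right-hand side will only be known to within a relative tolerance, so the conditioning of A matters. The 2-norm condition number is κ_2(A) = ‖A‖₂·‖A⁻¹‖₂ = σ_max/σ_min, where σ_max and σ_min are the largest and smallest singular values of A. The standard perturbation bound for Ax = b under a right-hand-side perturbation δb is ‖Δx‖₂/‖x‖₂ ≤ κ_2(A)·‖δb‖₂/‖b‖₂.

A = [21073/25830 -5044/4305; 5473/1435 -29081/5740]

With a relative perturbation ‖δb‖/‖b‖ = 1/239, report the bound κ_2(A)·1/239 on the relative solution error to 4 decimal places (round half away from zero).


0.5272

AᵀA = [241501/15876 -107315/5292; -107315/5292 190801/7056]; tr = 2683213/63504, det = 28561/254016
solving λ² − 2683213/63504·λ + 28561/254016 = 0 gives λ = 169/4, 169/63504
so κ_2 = √((169/4) / (169/63504)) = 126.0000
worst-case relative error ≤ 126.0000 × 1/239 = 0.5272


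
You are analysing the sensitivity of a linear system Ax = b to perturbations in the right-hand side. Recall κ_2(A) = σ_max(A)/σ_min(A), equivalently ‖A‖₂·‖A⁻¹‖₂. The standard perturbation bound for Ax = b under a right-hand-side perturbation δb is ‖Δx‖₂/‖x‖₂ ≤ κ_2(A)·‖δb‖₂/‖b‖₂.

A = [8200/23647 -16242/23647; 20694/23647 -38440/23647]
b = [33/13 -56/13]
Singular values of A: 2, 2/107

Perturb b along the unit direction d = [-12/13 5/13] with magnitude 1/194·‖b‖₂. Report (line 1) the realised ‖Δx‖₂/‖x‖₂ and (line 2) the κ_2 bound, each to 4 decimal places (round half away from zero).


0.0064
0.5515

largest singular value 2, smallest 2/107
κ = σ_max/σ_min = 2/(2/107) = 107.0000
perturbation bound = 107.0000·1/194 = 0.5515
solve Ax = b  →  x = [-189.5294 -99.3824]
‖b‖₂ = 5.0000 and ‖x‖₂ = 214.0053
with δb = [-0.0238 0.0099], A·Δx = δb → ‖Δx‖ = 1.3789
realised ‖Δx‖/‖x‖ = 0.0064
tightness: 0.0064 against a bound of 0.5515 (unrounded ratio ≈ 0.0117)


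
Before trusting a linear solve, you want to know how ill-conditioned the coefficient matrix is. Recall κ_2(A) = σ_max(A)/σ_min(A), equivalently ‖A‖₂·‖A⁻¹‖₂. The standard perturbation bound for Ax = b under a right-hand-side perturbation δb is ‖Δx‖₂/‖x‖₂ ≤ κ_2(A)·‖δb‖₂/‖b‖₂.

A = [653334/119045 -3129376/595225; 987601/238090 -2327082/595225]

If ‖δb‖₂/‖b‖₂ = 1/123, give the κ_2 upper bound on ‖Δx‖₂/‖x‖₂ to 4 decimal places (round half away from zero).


AᵀA = [3700326893/78188756 -4405023441/97735945; -4405023441/97735945 20976972116/488679725]; tr = 6083312441/67404100, det = 2085136/16851025
solving λ² − 6083312441/67404100·λ + 2085136/16851025 = 0 gives λ = 361/4, 23104/16851025
so κ_2 = √((361/4) / (23104/16851025)) = 256.5625
perturbation bound = 256.5625·1/123 = 2.0859

2.0859


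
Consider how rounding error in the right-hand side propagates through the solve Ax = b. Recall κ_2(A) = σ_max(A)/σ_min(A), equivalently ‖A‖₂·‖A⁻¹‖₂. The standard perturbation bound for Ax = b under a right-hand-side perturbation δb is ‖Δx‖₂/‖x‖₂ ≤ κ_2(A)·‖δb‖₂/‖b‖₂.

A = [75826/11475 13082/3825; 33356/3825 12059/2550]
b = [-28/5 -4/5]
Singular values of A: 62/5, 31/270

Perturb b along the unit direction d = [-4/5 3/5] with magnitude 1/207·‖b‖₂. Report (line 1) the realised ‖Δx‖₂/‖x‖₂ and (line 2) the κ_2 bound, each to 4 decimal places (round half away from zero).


largest singular value 62/5, smallest 31/270
κ_2(A) = (62/5) / (31/270) = 108.0000
perturbation bound = 108.0000·1/207 = 0.5217
solve Ax = b  →  x = [-16.6793 30.5882]
‖b‖ = 5.6569, ‖x‖ = 34.8402
Δx = A⁻¹·δb where δb = 1/207·5.6569·d; ‖Δx‖ = 0.2380
realised ‖Δx‖/‖x‖ = 0.0068
tightness: 0.0068 against a bound of 0.5217 (unrounded ratio ≈ 0.0131)

0.0068
0.5217


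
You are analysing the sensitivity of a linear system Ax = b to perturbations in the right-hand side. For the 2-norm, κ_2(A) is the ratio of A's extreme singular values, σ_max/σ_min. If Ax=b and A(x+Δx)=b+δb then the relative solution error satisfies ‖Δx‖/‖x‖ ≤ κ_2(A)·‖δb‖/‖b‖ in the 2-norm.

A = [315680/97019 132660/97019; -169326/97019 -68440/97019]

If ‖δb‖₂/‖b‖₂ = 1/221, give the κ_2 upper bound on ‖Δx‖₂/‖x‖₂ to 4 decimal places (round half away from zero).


0.7946

form AᵀA = [444031684/32569849 185006160/32569849; 185006160/32569849 77102800/32569849] with trace 3083636/192721 and determinant 1600/192721
char-poly roots: 16 and 100/192721
σ_max=√16=4, σ_min=√(100/192721)=(10/439) → κ = 175.6000
perturbation bound = 175.6000·1/221 = 0.7946


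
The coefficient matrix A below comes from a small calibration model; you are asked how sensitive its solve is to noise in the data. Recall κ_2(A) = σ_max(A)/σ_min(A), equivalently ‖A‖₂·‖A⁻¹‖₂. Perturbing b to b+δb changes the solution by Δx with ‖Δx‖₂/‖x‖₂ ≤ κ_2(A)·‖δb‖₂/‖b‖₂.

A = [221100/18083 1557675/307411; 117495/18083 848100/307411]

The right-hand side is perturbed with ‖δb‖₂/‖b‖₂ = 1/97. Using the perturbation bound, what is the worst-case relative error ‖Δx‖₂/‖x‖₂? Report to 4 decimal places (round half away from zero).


M = AᵀA = [62690285025/326994889 26120556000/326994889; 26120556000/326994889 10884515625/326994889]. tr(M)=435353850/1934881, det(M)=1265625/1934881
λ_max, λ_min = (435353850/1934881 ± √189523179374760000/3743764484161)/2 = 225, 5625/1934881
σ_max=√225=15, σ_min=√(5625/1934881)=(75/1391) → κ = 278.2000
bound on ‖Δx‖/‖x‖: κ·ε = 278.2000·1/97 = 2.8680

2.8680


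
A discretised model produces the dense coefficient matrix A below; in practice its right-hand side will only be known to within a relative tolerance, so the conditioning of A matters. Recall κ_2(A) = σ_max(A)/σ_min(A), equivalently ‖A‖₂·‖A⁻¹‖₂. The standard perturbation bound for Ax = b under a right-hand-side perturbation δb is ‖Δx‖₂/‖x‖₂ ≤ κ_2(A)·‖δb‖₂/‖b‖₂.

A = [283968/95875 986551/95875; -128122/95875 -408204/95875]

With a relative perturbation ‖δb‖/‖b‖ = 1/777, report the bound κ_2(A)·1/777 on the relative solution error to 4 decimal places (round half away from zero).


M = AᵀA = [574278532/54390625 1967152824/54390625; 1967152824/54390625 6745049593/54390625]. tr(M)=468437/3481, det(M)=2829124/2175625
char-poly roots: 3364/25 and 841/87025
σ_max=√(3364/25)=(58/5), σ_min=√(841/87025)=(29/295) → κ = 118.0000
perturbation bound = 118.0000·1/777 = 0.1519

0.1519


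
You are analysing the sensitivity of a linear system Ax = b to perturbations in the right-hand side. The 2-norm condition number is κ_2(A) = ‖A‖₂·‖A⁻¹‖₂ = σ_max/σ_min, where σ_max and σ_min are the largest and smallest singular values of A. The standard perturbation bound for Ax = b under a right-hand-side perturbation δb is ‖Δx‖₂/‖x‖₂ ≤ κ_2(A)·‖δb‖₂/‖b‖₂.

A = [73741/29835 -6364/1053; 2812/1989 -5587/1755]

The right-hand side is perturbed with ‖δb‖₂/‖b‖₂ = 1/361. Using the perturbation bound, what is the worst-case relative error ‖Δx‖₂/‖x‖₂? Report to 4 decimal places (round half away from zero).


form AᵀA = [24971929/3080025 -7184512/369603; -7184512/369603 1293443521/27720225] with trace 8983378/164025 and determinant 1874161/4100625
solving λ² − 8983378/164025·λ + 1874161/4100625 = 0 gives λ = 1369/25, 1369/164025
κ_2(A) = √(λ_max/λ_min) = √((1369/25) / (1369/164025)) = 81.0000
bound on ‖Δx‖/‖x‖: κ·ε = 81.0000·1/361 = 0.2244

0.2244


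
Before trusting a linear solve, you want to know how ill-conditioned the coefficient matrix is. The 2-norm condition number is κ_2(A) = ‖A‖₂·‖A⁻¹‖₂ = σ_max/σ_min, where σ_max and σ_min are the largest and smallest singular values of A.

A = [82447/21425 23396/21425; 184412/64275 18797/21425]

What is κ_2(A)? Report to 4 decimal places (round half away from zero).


102.8400

AᵀA = [3807414241/165251025 370127296/55083675; 370127296/55083675 36028001/18361225]; tr = 165266650/6610041, det = 390625/6610041
solving λ² − 165266650/6610041·λ + 390625/6610041 = 0 gives λ = 25, 15625/6610041
κ_2(A) = √(λ_max/λ_min) = √(25 / (15625/6610041)) = 102.8400


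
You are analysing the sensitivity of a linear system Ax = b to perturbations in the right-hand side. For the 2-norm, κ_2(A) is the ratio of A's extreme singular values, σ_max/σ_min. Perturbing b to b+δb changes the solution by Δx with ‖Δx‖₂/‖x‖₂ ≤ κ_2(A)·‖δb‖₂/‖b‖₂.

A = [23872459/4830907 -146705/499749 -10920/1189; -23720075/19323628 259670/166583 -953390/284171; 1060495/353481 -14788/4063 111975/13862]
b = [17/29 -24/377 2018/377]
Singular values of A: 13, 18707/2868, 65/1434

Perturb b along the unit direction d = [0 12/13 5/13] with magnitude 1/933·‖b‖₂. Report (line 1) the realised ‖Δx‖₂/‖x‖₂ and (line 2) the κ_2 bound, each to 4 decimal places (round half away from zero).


0.0029
0.3074

σ_max = 13, σ_min = 65/1434
κ_2(A) = 13 / (65/1434) = 286.8000
perturbation bound = 286.8000·1/933 = 0.3074
solve Ax = b  →  x = [20.7746 37.6493 9.9107]
‖b‖₂ = 5.3852 and ‖x‖₂ = 44.1279
δb = ε·‖b‖·d = [0.0000 0.0053 0.0022]; solving A·Δx = δb gives ‖Δx‖ = 0.1273
dividing the unrounded norms, ‖Δx‖/‖x‖ = 0.0029
realised/bound (from unrounded values) ≈ 0.0094


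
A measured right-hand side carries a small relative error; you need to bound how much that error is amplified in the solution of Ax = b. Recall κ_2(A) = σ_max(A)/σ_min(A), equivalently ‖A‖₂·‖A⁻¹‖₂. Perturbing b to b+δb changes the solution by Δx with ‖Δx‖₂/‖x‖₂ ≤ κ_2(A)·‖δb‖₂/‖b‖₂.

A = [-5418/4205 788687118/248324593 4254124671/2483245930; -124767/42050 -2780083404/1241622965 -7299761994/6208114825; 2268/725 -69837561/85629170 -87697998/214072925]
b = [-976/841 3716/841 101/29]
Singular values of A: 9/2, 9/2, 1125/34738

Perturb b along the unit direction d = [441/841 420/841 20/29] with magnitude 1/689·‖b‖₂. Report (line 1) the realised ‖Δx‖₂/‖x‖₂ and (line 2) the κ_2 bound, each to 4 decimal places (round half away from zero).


0.0021
0.2017

σ_max = 9/2, σ_min = 1125/34738
κ = σ_max/σ_min = (9/2)/(1125/34738) = 138.9520
bound on ‖Δx‖/‖x‖: κ·ε = 138.9520·1/689 = 0.2017
solve Ax = b  →  x = [-0.0356 -58.9316 108.5511]
‖b‖ = 5.7446, ‖x‖ = 123.5163
δb = ε·‖b‖·d = [0.0044 0.0042 0.0058]; solving A·Δx = δb gives ‖Δx‖ = 0.2574
relative error = 0.0021
realised/bound (from unrounded values) ≈ 0.0103


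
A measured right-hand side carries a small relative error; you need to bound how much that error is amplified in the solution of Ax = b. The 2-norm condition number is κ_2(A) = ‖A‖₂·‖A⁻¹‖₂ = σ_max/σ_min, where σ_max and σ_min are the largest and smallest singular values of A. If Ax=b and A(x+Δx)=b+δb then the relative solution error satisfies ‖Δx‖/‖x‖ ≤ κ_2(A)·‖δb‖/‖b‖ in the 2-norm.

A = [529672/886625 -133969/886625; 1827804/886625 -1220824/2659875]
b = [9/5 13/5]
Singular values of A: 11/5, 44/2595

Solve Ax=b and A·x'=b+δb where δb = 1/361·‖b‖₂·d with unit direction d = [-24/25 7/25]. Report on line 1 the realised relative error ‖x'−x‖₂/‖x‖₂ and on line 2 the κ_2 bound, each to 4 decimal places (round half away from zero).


0.0088
0.3594

largest singular value 11/5, smallest 44/2595
κ_2(A) = (11/5) / (44/2595) = 129.7500
worst-case relative error ≤ 129.7500 × 1/361 = 0.3594
solve Ax = b  →  x = [-11.6159 -57.8381]
‖b‖ = 3.1623, ‖x‖ = 58.9930
re-solving with b+δb shifts x by Δx of norm 0.5166
realised ‖Δx‖/‖x‖ = 0.0088
so the bound overstates the realised error by a factor of ≈ 41.0415 (computed from the unrounded values)


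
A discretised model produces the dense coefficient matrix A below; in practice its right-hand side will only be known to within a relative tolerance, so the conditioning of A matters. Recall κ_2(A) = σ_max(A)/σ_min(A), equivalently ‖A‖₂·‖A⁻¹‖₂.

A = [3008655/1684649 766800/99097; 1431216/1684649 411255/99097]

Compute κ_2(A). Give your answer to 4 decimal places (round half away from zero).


AᵀA = [38409633729/9820215409 170331258240/9820215409; 170331258240/9820215409 757112915025/9820215409]; tr = 473243634/5841889, det = 4100625/5841889
char-poly roots: 81 and 50625/5841889
so κ_2 = √(81 / (50625/5841889)) = 96.6800

96.6800


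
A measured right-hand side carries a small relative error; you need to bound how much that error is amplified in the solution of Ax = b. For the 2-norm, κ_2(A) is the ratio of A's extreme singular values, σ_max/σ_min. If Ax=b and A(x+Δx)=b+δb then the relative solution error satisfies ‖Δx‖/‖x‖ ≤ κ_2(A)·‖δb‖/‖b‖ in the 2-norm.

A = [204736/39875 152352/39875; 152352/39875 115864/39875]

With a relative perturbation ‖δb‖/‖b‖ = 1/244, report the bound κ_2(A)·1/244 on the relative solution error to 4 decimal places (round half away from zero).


M = AᵀA = [2605118464/63600625 1953762048/63600625; 1953762048/63600625 1465423936/63600625]. tr(M)=162821696/2544025, det(M)=262144/2544025
eigenvalues of AᵀA: λ = (tr ± √(tr²−4·det))/2 = 64, 4096/2544025
κ = σ_max/σ_min = 8/(64/1595) = 199.3750
κ_2(A)·‖δb‖/‖b‖ = 0.8171

0.8171


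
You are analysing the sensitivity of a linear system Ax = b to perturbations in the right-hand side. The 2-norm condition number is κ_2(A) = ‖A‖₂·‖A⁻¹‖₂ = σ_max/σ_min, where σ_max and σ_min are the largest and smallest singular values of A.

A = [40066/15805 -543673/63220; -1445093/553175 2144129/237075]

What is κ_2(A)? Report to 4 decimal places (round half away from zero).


form AᵀA = [4821363989/363855625 -14167559159/311876250; -14167559159/311876250 166542450841/1069290000] with trace 14167770409/83832336 and determinant 17850625/83832336
eigenvalues of AᵀA: λ = (tr ± √(tr²−4·det))/2 = 169, 105625/83832336
κ = σ_max/σ_min = 13/(325/9156) = 366.2400

366.2400


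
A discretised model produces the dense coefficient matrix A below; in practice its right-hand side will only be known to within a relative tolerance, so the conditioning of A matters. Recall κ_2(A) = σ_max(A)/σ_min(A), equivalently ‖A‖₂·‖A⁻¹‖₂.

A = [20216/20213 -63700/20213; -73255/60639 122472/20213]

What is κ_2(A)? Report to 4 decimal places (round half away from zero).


21.7500

AᵀA = [31295761/12723489 -14803880/1413721; -14803880/1413721 65941456/1413721]; tr = 371665/7569, det = 38416/7569
eigenvalues of AᵀA: λ = (tr ± √(tr²−4·det))/2 = 49, 784/7569
κ = σ_max/σ_min = 7/(28/87) = 21.7500


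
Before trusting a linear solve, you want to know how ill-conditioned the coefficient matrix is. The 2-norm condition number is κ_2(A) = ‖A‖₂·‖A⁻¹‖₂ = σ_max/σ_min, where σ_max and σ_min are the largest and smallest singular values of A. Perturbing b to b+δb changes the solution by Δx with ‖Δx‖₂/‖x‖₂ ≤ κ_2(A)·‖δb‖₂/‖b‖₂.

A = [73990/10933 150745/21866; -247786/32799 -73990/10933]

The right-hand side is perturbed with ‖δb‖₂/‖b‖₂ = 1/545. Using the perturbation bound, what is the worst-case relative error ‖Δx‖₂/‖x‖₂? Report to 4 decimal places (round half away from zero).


AᵀA = [131591656/1279161 41693365/426387; 41693365/426387 53058425/568516]; tr = 1193689/6084, det = 60025/1521
solving λ² − 1193689/6084·λ + 60025/1521 = 0 gives λ = 196, 1225/6084
κ = σ_max/σ_min = 14/(35/78) = 31.2000
worst-case relative error ≤ 31.2000 × 1/545 = 0.0572

0.0572


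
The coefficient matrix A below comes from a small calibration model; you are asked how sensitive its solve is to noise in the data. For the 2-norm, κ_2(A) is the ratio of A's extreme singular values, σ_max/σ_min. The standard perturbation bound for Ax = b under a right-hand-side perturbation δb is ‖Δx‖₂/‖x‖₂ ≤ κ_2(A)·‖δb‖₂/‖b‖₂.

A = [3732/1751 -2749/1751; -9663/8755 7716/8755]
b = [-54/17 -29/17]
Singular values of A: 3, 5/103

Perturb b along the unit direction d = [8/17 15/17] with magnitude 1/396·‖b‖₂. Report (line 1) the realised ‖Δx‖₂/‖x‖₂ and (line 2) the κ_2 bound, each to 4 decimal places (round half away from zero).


σ_max = 3, σ_min = 5/103
κ_2(A) = 3 / (5/103) = 61.8000
bound on ‖Δx‖/‖x‖: κ·ε = 61.8000·1/396 = 0.1561
solve Ax = b  →  x = [-37.6133 -49.0400]
2-norm of b is 3.6056; of x, 61.8036
δb = ε·‖b‖·d = [0.0043 0.0080]; solving A·Δx = δb gives ‖Δx‖ = 0.1876
relative error = 0.0030
tightness: 0.0030 against a bound of 0.1561 (unrounded ratio ≈ 0.0194)

0.0030
0.1561


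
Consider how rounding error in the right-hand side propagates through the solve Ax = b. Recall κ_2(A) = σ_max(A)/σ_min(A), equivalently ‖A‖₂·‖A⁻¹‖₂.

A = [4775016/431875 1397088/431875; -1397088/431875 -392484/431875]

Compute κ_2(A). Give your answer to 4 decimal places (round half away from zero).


345.5000

AᵀA = [39604212288/298425625 11551123584/298425625; 11551123584/298425625 3369437712/298425625]; tr = 68757840/477481, det = 82944/477481
char-poly roots: 144 and 576/477481
κ_2(A) = √(λ_max/λ_min) = √(144 / (576/477481)) = 345.5000


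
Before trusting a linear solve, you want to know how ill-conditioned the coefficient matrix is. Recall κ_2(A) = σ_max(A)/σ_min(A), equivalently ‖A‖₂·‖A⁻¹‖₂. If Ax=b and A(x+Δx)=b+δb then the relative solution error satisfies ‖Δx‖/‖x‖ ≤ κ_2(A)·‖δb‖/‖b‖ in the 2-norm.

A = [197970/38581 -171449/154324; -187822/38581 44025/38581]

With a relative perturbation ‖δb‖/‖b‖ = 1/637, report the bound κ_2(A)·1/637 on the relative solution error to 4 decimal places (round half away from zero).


0.1847

form AᵀA = [74469224584/1488493561 -33508606365/2976987122; -33508606365/2976987122 60405969601/23815896976] with trace 744743345/14167696 and determinant 707281/3541924
char-poly roots: 841/16 and 3364/885481
κ_2(A) = √(λ_max/λ_min) = √((841/16) / (3364/885481)) = 117.6250
bound on ‖Δx‖/‖x‖: κ·ε = 117.6250·1/637 = 0.1847


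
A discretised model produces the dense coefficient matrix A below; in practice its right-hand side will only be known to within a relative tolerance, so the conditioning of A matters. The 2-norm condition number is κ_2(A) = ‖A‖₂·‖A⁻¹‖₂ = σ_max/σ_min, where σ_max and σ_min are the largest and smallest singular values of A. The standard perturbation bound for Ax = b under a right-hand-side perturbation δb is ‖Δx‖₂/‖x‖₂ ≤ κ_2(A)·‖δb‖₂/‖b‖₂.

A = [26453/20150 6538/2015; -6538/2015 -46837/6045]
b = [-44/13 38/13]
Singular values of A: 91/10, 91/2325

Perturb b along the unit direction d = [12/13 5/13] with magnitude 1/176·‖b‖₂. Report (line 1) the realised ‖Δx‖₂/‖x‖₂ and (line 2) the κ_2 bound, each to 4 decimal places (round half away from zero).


0.0127
1.3210

from the listed singular values, σ₁ = 91/10, σ_n = 91/2325
condition number: (91/10) ÷ (91/2325) = 232.5000
worst-case relative error ≤ 232.5000 × 1/176 = 1.3210
solve Ax = b  →  x = [46.9992 -20.0592]
2-norm of b is 4.4721; of x, 51.1008
δb = ε·‖b‖·d = [0.0235 0.0098]; solving A·Δx = δb gives ‖Δx‖ = 0.6492
relative error = 0.0127
so the bound overstates the realised error by a factor of ≈ 103.9810 (computed from the unrounded values)


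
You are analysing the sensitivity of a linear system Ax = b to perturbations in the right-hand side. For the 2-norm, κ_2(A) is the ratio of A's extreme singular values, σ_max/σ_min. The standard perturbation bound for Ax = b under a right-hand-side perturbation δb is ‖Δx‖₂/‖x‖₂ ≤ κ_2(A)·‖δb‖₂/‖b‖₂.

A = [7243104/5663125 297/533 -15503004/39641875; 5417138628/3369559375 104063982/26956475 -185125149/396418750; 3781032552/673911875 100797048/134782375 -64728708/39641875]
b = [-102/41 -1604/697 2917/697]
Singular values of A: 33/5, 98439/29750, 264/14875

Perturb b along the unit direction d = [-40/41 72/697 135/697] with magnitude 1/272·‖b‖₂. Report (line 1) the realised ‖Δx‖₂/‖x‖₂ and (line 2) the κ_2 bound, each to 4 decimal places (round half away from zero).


0.0066
1.3672

largest singular value 33/5, smallest 264/14875
κ = σ_max/σ_min = (33/5)/(264/14875) = 371.8750
perturbation bound = 371.8750·1/272 = 1.3672
solve Ax = b  →  x = [48.0444 -0.9993 162.0642]
2-norm of b is 5.3852; of x, 169.0387
δb = ε·‖b‖·d = [-0.0193 0.0020 0.0038]; solving A·Δx = δb gives ‖Δx‖ = 1.1155
dividing the unrounded norms, ‖Δx‖/‖x‖ = 0.0066
tightness: 0.0066 against a bound of 1.3672 (unrounded ratio ≈ 0.0048)


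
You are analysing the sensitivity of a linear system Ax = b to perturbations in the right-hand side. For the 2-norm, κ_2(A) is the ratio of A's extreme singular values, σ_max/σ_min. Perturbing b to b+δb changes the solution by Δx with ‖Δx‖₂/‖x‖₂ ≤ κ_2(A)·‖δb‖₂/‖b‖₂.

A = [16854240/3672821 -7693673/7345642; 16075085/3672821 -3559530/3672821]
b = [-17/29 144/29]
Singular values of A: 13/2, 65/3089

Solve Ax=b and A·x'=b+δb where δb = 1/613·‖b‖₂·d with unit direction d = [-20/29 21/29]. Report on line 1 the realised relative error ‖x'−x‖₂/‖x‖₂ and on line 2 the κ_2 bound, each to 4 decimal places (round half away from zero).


0.0020
0.5039

largest singular value 13/2, smallest 65/3089
κ_2(A) = (13/2) / (65/3089) = 308.9000
bound on ‖Δx‖/‖x‖: κ·ε = 308.9000·1/613 = 0.5039
solve Ax = b  →  x = [42.1779 185.3546]
2-norm of b is 5.0000; of x, 190.0929
with δb = [-0.0056 0.0059], A·Δx = δb → ‖Δx‖ = 0.3876
realised ‖Δx‖/‖x‖ = 0.0020
realised/bound (from unrounded values) ≈ 0.0040


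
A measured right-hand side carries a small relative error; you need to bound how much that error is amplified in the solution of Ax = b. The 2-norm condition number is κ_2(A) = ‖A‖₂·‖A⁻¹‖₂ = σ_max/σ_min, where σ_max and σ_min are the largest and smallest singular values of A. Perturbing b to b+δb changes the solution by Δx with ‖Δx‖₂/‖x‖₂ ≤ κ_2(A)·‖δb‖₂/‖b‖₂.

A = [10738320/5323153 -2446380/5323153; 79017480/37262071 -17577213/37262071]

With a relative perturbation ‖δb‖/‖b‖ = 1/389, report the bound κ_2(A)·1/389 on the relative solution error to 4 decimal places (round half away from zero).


1.0070

form AᵀA = [14142718728000/1650965440201 -3182089928040/1650965440201; -3182089928040/1650965440201 716067059409/1650965440201] with trace 8839253889/982132921 and determinant 518400/982132921
λ_max, λ_min = (8839253889/982132921 ± √78130372763376638721/964585074511992241)/2 = 9, 57600/982132921
so κ_2 = √(9 / (57600/982132921)) = 391.7375
worst-case relative error ≤ 391.7375 × 1/389 = 1.0070


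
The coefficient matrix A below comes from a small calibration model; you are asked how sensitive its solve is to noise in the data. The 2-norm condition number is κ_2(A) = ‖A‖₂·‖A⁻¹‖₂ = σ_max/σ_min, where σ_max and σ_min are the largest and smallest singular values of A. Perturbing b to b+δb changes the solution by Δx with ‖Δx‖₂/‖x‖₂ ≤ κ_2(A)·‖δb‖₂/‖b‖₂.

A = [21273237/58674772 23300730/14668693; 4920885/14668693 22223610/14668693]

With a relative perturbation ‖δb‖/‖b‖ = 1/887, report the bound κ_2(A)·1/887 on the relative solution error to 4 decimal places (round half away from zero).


0.3477

AᵀA = [998801854209/4093613399824 554768887005/511701674978; 554768887005/511701674978 1232833365000/255850837489]; tr = 12328456689/2435225104, det = 164025/608806276
char-poly roots: 81/16 and 8100/152201569
κ = σ_max/σ_min = (9/4)/(90/12337) = 308.4250
bound on ‖Δx‖/‖x‖: κ·ε = 308.4250·1/887 = 0.3477


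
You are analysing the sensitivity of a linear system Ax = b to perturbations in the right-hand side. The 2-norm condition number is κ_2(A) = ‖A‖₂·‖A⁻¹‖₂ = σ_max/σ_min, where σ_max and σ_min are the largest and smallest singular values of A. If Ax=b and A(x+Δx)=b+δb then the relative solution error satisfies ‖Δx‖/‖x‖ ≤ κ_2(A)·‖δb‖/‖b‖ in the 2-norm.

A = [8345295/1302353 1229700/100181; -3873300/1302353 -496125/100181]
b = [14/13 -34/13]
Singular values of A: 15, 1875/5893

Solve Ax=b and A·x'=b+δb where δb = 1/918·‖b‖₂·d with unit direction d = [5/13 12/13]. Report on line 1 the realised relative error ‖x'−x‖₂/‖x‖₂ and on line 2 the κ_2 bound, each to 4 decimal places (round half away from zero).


from the listed singular values, σ₁ = 15, σ_n = 1875/5893
condition number: 15 ÷ (1875/5893) = 47.1440
worst-case relative error ≤ 47.1440 × 1/918 = 0.0514
solve Ax = b  →  x = [5.6091 -2.8404]
‖b‖ = 2.8284, ‖x‖ = 6.2873
with δb = [0.0012 0.0028], A·Δx = δb → ‖Δx‖ = 0.0097
relative error = 0.0015
tightness: 0.0015 against a bound of 0.0514 (unrounded ratio ≈ 0.0300)

0.0015
0.0514
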